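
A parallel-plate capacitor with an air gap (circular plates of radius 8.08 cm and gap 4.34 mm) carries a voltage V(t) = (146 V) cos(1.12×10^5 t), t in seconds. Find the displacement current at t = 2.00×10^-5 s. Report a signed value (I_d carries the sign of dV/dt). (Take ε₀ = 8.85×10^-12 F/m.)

dE/dt = (V₀ω/d)·−sin(ωt) with ωt = 2.24 rad: (146)(1.12×10^5)(-0.7843)/(4.34×10^-3) = -2.955×10^9 V/(m·s).
I_d = ε₀ A dE/dt = (8.85×10^-12)(0.02051)(-2.955×10^9) = -5.36×10^-4 A.

-5.36×10^-4 A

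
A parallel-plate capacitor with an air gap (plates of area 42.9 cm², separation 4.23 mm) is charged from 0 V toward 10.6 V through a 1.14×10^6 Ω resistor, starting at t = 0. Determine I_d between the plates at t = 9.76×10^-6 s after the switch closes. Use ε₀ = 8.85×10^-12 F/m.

C = ε₀A/d = (8.85×10^-12)(4.29×10^-3)/(4.23×10^-3) = 8.976×10^-12 F and τ = RC = 1.023×10^-5 s. I_d in the gap equals the RC charging current.
I_d(t) = (V₀/R) e^(−t/τ) = 9.298×10^-6 · e^(−0.9541) = 3.58×10^-6 A.

3.58×10^-6 A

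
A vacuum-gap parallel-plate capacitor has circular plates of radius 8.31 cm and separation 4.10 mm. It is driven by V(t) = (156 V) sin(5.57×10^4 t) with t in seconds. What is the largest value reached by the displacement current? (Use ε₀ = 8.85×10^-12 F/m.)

The displacement current equals the conduction current C dV/dt, which peaks at C V₀ ω.
With C = ε₀A/d = (8.85×10^-12)(0.02169)/(4.10×10^-3) = 4.682×10^-11 F and ω = 5.57×10^4 rad/s, I_d,max = (4.682×10^-11)(156)(5.57×10^4) = 4.07×10^-4 A.

4.07×10^-4 A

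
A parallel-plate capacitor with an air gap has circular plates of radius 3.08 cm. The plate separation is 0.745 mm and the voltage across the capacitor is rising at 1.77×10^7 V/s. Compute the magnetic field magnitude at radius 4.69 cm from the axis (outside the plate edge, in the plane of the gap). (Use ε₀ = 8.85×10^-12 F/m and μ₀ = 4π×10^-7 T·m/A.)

2.67×10^-9 T

I_d = C dV/dt with C = ε₀πR²/d = 3.540×10^-11 F, so I_d = (3.540×10^-11)(1.77×10^7) = 6.266×10^-4 A.
For r ≥ R the full I_d is enclosed: B = μ₀ I_d/(2πr) = (4π×10^-7)(6.266×10^-4)/(2π·0.0469) = 2.67×10^-9 T.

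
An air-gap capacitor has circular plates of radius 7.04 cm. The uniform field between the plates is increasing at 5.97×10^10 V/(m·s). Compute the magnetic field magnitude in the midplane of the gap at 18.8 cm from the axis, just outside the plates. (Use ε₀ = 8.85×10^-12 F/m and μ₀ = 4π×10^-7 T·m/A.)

8.75×10^-9 T

Through the whole plate area (πR² = 0.01557 m²), I_d = ε₀ πR² dE/dt = 8.226×10^-3 A.
With r > R the enclosed displacement current is the full I_d; B = μ₀ I_d / (2πr) = 8.75×10^-9 T.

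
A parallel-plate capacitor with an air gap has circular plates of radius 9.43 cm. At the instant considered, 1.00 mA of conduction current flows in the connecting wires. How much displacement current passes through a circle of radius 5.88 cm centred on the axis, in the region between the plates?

By continuity the displacement current in the gap matches the conduction current: I_d = 1.00×10^-3 A.
The field is uniform, so I_d,enc = I_d (r/R)² = (1.00×10^-3)(5.88/9.43)² = 3.89×10^-4 A.

3.89×10^-4 A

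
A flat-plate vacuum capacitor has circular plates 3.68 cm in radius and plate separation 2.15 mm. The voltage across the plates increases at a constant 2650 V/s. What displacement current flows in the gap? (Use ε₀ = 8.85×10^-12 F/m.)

4.64×10^-8 A

E = V/d so dE/dt = (dV/dt)/d = 1.233×10^6 V/(m·s), and I_d = ε₀ A dE/dt = (8.85×10^-12)(4.254×10^-3)(1.233×10^6) = 4.64×10^-8 A.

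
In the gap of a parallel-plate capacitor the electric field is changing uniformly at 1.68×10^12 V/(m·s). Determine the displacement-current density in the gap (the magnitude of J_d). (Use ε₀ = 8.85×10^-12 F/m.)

14.9 A/m²

J_d = ε₀ ∂E/∂t, so J_d = 14.9 A/m².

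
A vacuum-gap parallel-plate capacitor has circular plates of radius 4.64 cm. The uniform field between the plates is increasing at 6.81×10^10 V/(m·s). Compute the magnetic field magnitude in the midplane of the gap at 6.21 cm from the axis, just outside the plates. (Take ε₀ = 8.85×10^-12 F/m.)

Through the whole plate area (πR² = 6.764×10^-3 m²), I_d = ε₀ πR² dE/dt = 4.077×10^-3 A.
With r > R the enclosed displacement current is the full I_d; B = μ₀ I_d / (2πr) = 1.31×10^-8 T.

1.31×10^-8 T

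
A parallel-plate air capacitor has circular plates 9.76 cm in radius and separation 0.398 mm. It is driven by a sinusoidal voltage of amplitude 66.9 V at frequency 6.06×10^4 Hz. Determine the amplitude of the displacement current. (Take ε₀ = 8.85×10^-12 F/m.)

The displacement current equals the conduction current C dV/dt, which peaks at C V₀ ω.
With C = ε₀A/d = (8.85×10^-12)(0.02993)/(3.98×10^-4) = 6.655×10^-10 F and ω = 2πf = 3.808×10^5 rad/s, I_d,max = (6.655×10^-10)(66.9)(3.808×10^5) = 0.0170 A.

0.0170 A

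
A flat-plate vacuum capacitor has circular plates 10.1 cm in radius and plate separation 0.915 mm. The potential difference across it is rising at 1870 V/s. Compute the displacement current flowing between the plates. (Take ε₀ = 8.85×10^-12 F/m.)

5.80×10^-7 A

The displacement current equals the charging current C dV/dt. With C = ε₀A/d = (8.85×10^-12)(0.03205)/(9.15×10^-4) = 3.100×10^-10 F, I_d = (3.100×10^-10)(1870) = 5.80×10^-7 A.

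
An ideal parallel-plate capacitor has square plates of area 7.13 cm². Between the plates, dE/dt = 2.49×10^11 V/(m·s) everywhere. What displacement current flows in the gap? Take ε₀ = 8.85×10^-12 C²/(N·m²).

1.57×10^-3 A

The displacement current is ε₀ times dΦ_E/dt = ε₀ A dE/dt = (8.85×10^-12)(7.13×10^-4)(2.49×10^11) = 1.57×10^-3 A.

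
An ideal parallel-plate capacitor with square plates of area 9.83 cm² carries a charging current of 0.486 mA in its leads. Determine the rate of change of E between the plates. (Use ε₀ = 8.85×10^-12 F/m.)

The displacement current between the plates equals the conduction current, I_d = 0.486 mA.
Since I_d = ε₀ A dE/dt, dE/dt = I_d/(ε₀A) = (4.86×10^-4)/((8.85×10^-12)(9.83×10^-4)) = 5.59×10^10 V/(m·s).

5.59×10^10 V/(m·s)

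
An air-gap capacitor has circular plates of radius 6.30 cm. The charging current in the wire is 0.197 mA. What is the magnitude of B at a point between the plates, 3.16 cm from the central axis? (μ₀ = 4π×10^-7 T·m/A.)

3.14×10^-10 T

By continuity the displacement current in the gap matches the conduction current: I_d = 1.97×10^-4 A.
∮B·dl = μ₀ I_d,enc with I_d,enc = I_d r²/R² = 4.956×10^-5 A; so B = μ₀ I_d,enc/(2πr) = 3.14×10^-10 T.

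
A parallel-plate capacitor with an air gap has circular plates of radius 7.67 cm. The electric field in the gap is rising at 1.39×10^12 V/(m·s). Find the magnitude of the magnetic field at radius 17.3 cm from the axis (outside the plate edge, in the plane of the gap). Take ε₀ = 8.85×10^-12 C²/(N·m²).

I_d = ε₀ dΦ_E/dt = ε₀ πR² (dE/dt) = (8.85×10^-12)(0.01848)(1.39×10^12) = 0.2273 A through the full plate area.
For r ≥ R the full I_d is enclosed: B = μ₀ I_d/(2πr) = (4π×10^-7)(0.2273)/(2π·0.173) = 2.63×10^-7 T.

2.63×10^-7 T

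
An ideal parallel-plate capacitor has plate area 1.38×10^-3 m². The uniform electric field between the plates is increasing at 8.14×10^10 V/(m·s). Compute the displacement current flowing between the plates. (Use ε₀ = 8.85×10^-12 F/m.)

9.94×10^-4 A

With a uniform field, Φ_E = EA, so I_d = ε₀ A dE/dt = 9.94×10^-4 A.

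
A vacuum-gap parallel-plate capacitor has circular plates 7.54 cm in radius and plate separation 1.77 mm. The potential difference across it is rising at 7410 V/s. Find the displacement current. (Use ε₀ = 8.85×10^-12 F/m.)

6.62×10^-7 A

The field between the plates is E = V/d, so dE/dt = (7410)/(1.77×10^-3 m) = 4.186×10^6 V/(m·s).
I_d = ε₀ A (dE/dt) = (8.85×10^-12)(0.01786)(4.186×10^6) = 6.62×10^-7 A.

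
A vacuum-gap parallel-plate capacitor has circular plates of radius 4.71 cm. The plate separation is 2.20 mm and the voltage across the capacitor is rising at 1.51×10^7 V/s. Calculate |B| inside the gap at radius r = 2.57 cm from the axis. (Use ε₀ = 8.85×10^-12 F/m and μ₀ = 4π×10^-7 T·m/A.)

With E = V/d, dE/dt = 6.864×10^9 V/(m·s) and πR² = 6.969×10^-3 m², giving I_d = ε₀ πR² dE/dt = 4.233×10^-4 A.
An Ampèrian loop of radius r encloses a fraction (r/R)² of I_d. Then B·2πr = μ₀ I_d (r/R)², giving B = μ₀ I_d r/(2πR²) = 9.81×10^-10 T.

9.81×10^-10 T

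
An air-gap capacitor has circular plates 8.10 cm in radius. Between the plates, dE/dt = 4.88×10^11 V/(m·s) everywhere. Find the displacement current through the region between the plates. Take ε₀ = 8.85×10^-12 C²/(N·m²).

0.0890 A

With a uniform field, Φ_E = EA, so I_d = ε₀ A dE/dt = 0.0890 A.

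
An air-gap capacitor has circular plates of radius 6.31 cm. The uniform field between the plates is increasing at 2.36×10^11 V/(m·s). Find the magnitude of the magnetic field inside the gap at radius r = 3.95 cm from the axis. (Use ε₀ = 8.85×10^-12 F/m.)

5.18×10^-8 T

I_d = ε₀ dΦ_E/dt = ε₀ πR² (dE/dt) = (8.85×10^-12)(0.01251)(2.36×10^11) = 0.02613 A through the full plate area.
An Ampèrian loop of radius r encloses a fraction (r/R)² of I_d. Then B·2πr = μ₀ I_d (r/R)², giving B = μ₀ I_d r/(2πR²) = 5.18×10^-8 T.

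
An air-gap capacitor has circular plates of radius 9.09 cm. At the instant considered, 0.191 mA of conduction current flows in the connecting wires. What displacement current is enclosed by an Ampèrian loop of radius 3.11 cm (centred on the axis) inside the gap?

No conduction current crosses the gap, so I_d there equals the 1.91×10^-4 A in the leads.
Since J_d is uniform, the enclosed fraction is (r/R)² = 0.1171, giving I_d,enc = 2.24×10^-5 A.

2.24×10^-5 A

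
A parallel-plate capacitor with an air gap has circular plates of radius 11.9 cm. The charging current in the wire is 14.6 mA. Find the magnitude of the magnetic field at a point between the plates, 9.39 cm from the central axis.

No conduction current crosses the gap, so I_d there equals the 0.0146 A in the leads.
∮B·dl = μ₀ I_d,enc with I_d,enc = I_d r²/R² = 9.091×10^-3 A; so B = μ₀ I_d,enc/(2πr) = 1.94×10^-8 T.

1.94×10^-8 T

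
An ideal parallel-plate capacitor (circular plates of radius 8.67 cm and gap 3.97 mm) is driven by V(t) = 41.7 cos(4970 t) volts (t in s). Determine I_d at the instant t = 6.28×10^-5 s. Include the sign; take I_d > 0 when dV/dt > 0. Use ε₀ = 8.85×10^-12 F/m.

dV/dt = (41.7)(4970)·−sin(0.312116) = -6.364×10^4 V/s.
I_d = C dV/dt with C = ε₀A/d = (8.85×10^-12)(0.02362)/(3.97×10^-3) = 5.265×10^-11 F, so I_d = (5.265×10^-11)(-6.364×10^4) = -3.35×10^-6 A.

-3.35×10^-6 A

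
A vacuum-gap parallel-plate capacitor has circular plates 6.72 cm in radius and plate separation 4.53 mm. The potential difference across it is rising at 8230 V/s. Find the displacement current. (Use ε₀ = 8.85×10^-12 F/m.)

2.28×10^-7 A

The displacement current equals the charging current C dV/dt. With C = ε₀A/d = (8.85×10^-12)(0.01419)/(4.53×10^-3) = 2.772×10^-11 F, I_d = (2.772×10^-11)(8230) = 2.28×10^-7 A.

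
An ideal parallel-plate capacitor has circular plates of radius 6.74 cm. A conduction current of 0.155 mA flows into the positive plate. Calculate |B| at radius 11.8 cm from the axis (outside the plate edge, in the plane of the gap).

2.63×10^-10 T

No conduction current crosses the gap, so I_d there equals the 1.55×10^-4 A in the leads.
With r > R the enclosed displacement current is the full I_d; B = μ₀ I_d / (2πr) = 2.63×10^-10 T.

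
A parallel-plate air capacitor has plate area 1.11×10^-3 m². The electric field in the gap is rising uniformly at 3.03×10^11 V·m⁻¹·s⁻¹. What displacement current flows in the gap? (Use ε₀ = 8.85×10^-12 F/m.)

With a uniform field, Φ_E = EA, so I_d = ε₀ A dE/dt = 2.98×10^-3 A.

2.98×10^-3 A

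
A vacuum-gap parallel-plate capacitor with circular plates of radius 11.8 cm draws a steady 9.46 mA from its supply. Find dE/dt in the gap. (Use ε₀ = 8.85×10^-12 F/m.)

2.44×10^10 V/(m·s)

Charge continuity gives I_d = I = 9.46×10^-3 A between the plates.
Since I_d = ε₀ A dE/dt, dE/dt = I_d/(ε₀A) = (9.46×10^-3)/((8.85×10^-12)(0.04374)) = 2.44×10^10 V/(m·s).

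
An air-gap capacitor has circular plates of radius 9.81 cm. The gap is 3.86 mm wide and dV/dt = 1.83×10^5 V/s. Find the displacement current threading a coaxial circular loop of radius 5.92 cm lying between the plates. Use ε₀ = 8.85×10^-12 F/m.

4.62×10^-6 A

With E = V/d, dE/dt = 4.741×10^7 V/(m·s) and πR² = 0.03023 m², giving I_d = ε₀ πR² dE/dt = 1.268×10^-5 A.
Through an area πr² the displacement current is I_d·(πr²/πR²) = I_d (r/R)² = 4.62×10^-6 A.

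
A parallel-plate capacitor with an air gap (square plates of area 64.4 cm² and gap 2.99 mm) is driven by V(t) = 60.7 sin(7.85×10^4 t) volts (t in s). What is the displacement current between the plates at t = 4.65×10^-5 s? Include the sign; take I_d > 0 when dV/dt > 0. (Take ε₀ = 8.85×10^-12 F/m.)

dE/dt = (V₀ω/d)·cos(ωt) with ωt = 3.65025 rad: (60.7)(7.85×10^4)(-0.8734)/(2.99×10^-3) = -1.392×10^9 V/(m·s).
I_d = ε₀ A dE/dt = (8.85×10^-12)(6.44×10^-3)(-1.392×10^9) = -7.93×10^-5 A.

-7.93×10^-5 A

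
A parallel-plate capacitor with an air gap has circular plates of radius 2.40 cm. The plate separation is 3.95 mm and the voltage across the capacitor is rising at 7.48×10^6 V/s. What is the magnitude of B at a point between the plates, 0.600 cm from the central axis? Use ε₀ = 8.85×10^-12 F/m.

dE/dt = (dV/dt)/d = 1.894×10^9 V/(m·s); I_d = ε₀(πR²)(dE/dt) = (8.85×10^-12)(1.810×10^-3)(1.894×10^9) = 3.034×10^-5 A.
∮B·dl = μ₀ I_d,enc with I_d,enc = I_d r²/R² = 1.896×10^-6 A; so B = μ₀ I_d,enc/(2πr) = 6.32×10^-11 T.

6.32×10^-11 T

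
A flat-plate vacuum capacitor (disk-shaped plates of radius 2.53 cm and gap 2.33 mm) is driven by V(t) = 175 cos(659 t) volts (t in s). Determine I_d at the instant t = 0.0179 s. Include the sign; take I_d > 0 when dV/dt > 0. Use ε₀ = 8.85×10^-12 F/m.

C = ε₀A/d = (8.85×10^-12)(2.011×10^-3)/(2.33×10^-3) = 7.638×10^-12 F. dV/dt = V₀ω·−sin(ωt); at ωt = 11.7961 rad this factor is 0.6963.
I_d = C dV/dt = (7.638×10^-12)(175)(659)(0.6963) = 6.13×10^-7 A.

6.13×10^-7 A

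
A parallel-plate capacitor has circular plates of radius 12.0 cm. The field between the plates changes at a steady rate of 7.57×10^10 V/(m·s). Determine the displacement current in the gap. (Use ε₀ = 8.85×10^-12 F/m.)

I_d = ε₀ A (dE/dt) = (8.85×10^-12)(0.04524 m²)(7.57×10^10) = 0.0303 A.

0.0303 A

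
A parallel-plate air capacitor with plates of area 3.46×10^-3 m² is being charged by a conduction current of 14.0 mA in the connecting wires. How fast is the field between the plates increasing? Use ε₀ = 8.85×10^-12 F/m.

4.57×10^11 V/(m·s)

By continuity, I_d in the gap equals the 14.0 mA flowing in the wire.
Since I_d = ε₀ A dE/dt, dE/dt = I_d/(ε₀A) = (0.0140)/((8.85×10^-12)(3.46×10^-3)) = 4.57×10^11 V/(m·s).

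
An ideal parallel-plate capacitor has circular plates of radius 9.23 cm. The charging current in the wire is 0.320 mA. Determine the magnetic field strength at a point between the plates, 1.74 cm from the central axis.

1.31×10^-10 T

No conduction current crosses the gap, so I_d there equals the 3.20×10^-4 A in the leads.
∮B·dl = μ₀ I_d,enc with I_d,enc = I_d r²/R² = 1.137×10^-5 A; so B = μ₀ I_d,enc/(2πr) = 1.31×10^-10 T.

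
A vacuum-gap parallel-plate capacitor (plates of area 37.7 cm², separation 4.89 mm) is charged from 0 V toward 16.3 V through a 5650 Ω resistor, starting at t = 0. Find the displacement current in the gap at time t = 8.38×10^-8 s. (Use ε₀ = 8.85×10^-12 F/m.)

With C = ε₀A/d = (8.85×10^-12)(3.77×10^-3)/(4.89×10^-3) = 6.823×10^-12 F, the time constant is τ = RC = 3.855×10^-8 s, so t/τ = 2.174 and e^(−t/τ) = 0.1137.
I_d = I_cond = (V₀/R) e^(−t/τ) = (2.885×10^-3)(0.1137) = 3.28×10^-4 A.

3.28×10^-4 A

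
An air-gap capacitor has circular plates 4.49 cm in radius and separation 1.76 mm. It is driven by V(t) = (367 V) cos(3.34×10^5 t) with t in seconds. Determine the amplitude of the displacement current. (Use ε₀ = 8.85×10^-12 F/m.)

3.90×10^-3 A

The displacement current equals the conduction current C dV/dt, which peaks at C V₀ ω.
With C = ε₀A/d = (8.85×10^-12)(6.333×10^-3)/(1.76×10^-3) = 3.184×10^-11 F and ω = 3.34×10^5 rad/s, I_d,max = (3.184×10^-11)(367)(3.34×10^5) = 3.90×10^-3 A.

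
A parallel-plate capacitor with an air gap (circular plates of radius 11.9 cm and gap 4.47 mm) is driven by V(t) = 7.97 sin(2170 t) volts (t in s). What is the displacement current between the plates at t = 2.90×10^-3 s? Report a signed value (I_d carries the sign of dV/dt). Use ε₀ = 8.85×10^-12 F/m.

dE/dt = (V₀ω/d)·cos(ωt) with ωt = 6.293 rad: (7.97)(2170)(1.000)/(4.47×10^-3) = 3.869×10^6 V/(m·s).
I_d = ε₀ A dE/dt = (8.85×10^-12)(0.04449)(3.869×10^6) = 1.52×10^-6 A.

1.52×10^-6 A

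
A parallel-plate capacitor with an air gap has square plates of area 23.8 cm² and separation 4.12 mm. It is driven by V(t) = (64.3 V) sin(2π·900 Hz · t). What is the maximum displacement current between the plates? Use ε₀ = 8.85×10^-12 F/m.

C = ε₀A/d = (8.85×10^-12)(2.38×10^-3)/(4.12×10^-3) = 5.112×10^-12 F; ω = 2πf = 5655 rad/s.
I_d = C dV/dt, so |I_d|_max = C V₀ ω = (5.112×10^-12)(64.3)(5655) = 1.86×10^-6 A.

1.86×10^-6 A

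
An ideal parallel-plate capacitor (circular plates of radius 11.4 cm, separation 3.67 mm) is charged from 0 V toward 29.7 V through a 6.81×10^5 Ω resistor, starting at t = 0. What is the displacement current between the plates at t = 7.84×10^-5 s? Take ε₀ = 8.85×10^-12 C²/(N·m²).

1.35×10^-5 A

C = ε₀A/d = (8.85×10^-12)(0.04083)/(3.67×10^-3) = 9.846×10^-11 F and τ = RC = 6.705×10^-5 s. I_d in the gap equals the RC charging current.
I_d(t) = (V₀/R) e^(−t/τ) = 4.361×10^-5 · e^(−1.169) = 1.35×10^-5 A.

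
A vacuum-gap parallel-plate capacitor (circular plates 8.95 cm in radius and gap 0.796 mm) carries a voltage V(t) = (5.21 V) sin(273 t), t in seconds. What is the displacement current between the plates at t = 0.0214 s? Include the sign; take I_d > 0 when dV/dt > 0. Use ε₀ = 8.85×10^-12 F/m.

C = ε₀A/d = (8.85×10^-12)(0.02516)/(7.96×10^-4) = 2.797×10^-10 F. dV/dt = V₀ω·cos(ωt); at ωt = 5.8422 rad this factor is 0.9043.
I_d = C dV/dt = (2.797×10^-10)(5.21)(273)(0.9043) = 3.60×10^-7 A.

3.60×10^-7 A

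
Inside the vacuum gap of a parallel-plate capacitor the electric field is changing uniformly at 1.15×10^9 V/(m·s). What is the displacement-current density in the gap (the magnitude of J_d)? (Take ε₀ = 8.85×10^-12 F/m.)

J_d = ε₀ ∂E/∂t, so J_d = 0.0102 A/m².

0.0102 A/m²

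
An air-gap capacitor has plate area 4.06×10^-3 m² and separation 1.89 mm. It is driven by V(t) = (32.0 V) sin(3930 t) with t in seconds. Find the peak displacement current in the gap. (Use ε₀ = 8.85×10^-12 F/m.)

2.39×10^-6 A

C = ε₀A/d = (8.85×10^-12)(4.06×10^-3)/(1.89×10^-3) = 1.901×10^-11 F; ω = 3930 rad/s.
I_d = C dV/dt, so |I_d|_max = C V₀ ω = (1.901×10^-11)(32.0)(3930) = 2.39×10^-6 A.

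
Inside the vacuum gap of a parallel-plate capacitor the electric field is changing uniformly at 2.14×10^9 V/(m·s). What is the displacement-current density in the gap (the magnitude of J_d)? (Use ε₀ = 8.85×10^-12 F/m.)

J_d = ε₀ dE/dt = (8.85×10^-12)(2.14×10^9) = 0.0189 A/m².

0.0189 A/m²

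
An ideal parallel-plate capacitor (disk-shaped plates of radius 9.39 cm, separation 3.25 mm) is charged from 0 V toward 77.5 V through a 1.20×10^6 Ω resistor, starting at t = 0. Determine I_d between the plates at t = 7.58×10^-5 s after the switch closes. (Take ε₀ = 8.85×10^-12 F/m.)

With C = ε₀A/d = (8.85×10^-12)(0.02770)/(3.25×10^-3) = 7.543×10^-11 F, the time constant is τ = RC = 9.052×10^-5 s, so t/τ = 0.8374 and e^(−t/τ) = 0.4328.
I_d = I_cond = (V₀/R) e^(−t/τ) = (6.458×10^-5)(0.4328) = 2.80×10^-5 A.

2.80×10^-5 A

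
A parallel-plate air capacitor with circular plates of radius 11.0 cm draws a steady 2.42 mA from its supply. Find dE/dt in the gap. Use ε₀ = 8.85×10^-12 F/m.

7.19×10^9 V/(m·s)

By continuity, I_d in the gap equals the 2.42 mA flowing in the wire.
Inverting I_d = ε₀ A dE/dt gives dE/dt = 2.42×10^-3 / (8.85×10^-12 · 0.03801) = 7.19×10^9 V/(m·s).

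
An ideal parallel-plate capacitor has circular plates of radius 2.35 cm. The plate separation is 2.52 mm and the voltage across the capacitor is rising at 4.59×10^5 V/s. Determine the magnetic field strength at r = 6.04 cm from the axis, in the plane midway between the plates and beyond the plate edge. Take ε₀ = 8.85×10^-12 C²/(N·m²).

I_d = C dV/dt with C = ε₀πR²/d = 6.093×10^-12 F, so I_d = (6.093×10^-12)(4.59×10^5) = 2.797×10^-6 A.
For r ≥ R the full I_d is enclosed: B = μ₀ I_d/(2πr) = (4π×10^-7)(2.797×10^-6)/(2π·0.0604) = 9.26×10^-12 T.

9.26×10^-12 T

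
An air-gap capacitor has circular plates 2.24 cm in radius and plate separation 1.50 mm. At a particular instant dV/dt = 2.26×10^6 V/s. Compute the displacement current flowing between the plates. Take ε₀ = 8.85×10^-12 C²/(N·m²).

2.10×10^-5 A

The displacement current equals the charging current C dV/dt. With C = ε₀A/d = (8.85×10^-12)(1.576×10^-3)/(1.50×10^-3) = 9.298×10^-12 F, I_d = (9.298×10^-12)(2.26×10^6) = 2.10×10^-5 A.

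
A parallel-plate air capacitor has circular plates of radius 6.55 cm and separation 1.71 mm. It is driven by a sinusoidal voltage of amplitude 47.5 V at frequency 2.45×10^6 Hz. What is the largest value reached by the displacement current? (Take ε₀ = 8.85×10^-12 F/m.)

0.0510 A

C = ε₀A/d = (8.85×10^-12)(0.01348)/(1.71×10^-3) = 6.976×10^-11 F; ω = 2πf = 1.539×10^7 rad/s.
I_d = C dV/dt, so |I_d|_max = C V₀ ω = (6.976×10^-11)(47.5)(1.539×10^7) = 0.0510 A.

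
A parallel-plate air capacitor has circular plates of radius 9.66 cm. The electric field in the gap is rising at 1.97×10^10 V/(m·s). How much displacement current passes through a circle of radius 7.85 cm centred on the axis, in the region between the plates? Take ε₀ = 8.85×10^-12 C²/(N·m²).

Total displacement current: I_d = ε₀(πR²)(dE/dt) = (8.85×10^-12)(0.02932)(1.97×10^10) = 5.112×10^-3 A.
The field is uniform, so I_d,enc = I_d (r/R)² = (5.112×10^-3)(7.85/9.66)² = 3.38×10^-3 A.

3.38×10^-3 A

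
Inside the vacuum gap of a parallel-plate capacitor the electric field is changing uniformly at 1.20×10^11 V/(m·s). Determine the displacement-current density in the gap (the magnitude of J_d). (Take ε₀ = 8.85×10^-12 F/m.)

J_d = ε₀ ∂E/∂t, so J_d = 1.06 A/m².

1.06 A/m²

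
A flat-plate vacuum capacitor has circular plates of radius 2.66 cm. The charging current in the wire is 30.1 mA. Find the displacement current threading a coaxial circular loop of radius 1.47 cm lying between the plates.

By continuity the displacement current in the gap matches the conduction current: I_d = 0.0301 A.
The field is uniform, so I_d,enc = I_d (r/R)² = (0.0301)(1.47/2.66)² = 9.19×10^-3 A.

9.19×10^-3 A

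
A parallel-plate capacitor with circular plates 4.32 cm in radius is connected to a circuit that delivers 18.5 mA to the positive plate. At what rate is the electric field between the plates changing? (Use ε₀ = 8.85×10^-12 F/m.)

3.57×10^11 V/(m·s)

By continuity, I_d in the gap equals the 18.5 mA flowing in the wire.
Since I_d = ε₀ A dE/dt, dE/dt = I_d/(ε₀A) = (0.0185)/((8.85×10^-12)(5.863×10^-3)) = 3.57×10^11 V/(m·s).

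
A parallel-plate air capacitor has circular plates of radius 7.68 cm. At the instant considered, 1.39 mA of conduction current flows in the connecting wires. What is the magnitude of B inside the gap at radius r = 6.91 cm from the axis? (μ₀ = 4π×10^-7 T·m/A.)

3.26×10^-9 T

No conduction current crosses the gap, so I_d there equals the 1.39×10^-3 A in the leads.
∮B·dl = μ₀ I_d,enc with I_d,enc = I_d r²/R² = 1.125×10^-3 A; so B = μ₀ I_d,enc/(2πr) = 3.26×10^-9 T.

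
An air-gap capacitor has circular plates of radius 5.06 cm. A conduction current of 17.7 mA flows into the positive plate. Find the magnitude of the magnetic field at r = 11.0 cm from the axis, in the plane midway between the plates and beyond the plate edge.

By continuity the displacement current in the gap matches the conduction current: I_d = 0.0177 A.
Outside the plates the loop encloses all of I_d, so B·2πr = μ₀ I_d and B = 3.22×10^-8 T.

3.22×10^-8 T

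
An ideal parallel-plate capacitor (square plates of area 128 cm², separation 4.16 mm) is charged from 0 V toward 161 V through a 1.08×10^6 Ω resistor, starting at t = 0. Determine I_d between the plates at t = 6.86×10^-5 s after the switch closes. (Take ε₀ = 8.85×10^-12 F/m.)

1.45×10^-5 A

C = ε₀A/d = (8.85×10^-12)(0.0128)/(4.16×10^-3) = 2.723×10^-11 F, so τ = RC = 2.941×10^-5 s.
The conduction current is I(t) = (V₀/R) e^(−t/τ), and the displacement current between the plates equals it.
t/τ = 2.333; I_d = (161/1.08×10^6) · e^(−2.333) = (1.491×10^-4)(0.09700) = 1.45×10^-5 A.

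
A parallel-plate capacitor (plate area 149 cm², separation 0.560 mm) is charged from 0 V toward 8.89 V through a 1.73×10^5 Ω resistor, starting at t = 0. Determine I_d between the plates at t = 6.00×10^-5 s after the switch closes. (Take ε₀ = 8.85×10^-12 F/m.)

C = ε₀A/d = (8.85×10^-12)(0.0149)/(5.60×10^-4) = 2.355×10^-10 F and τ = RC = 4.074×10^-5 s. I_d in the gap equals the RC charging current.
I_d(t) = (V₀/R) e^(−t/τ) = 5.139×10^-5 · e^(−1.473) = 1.18×10^-5 A.

1.18×10^-5 A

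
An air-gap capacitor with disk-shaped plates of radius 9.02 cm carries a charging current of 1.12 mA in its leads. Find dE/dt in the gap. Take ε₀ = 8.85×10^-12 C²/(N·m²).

4.95×10^9 V/(m·s)

By continuity, I_d in the gap equals the 1.12 mA flowing in the wire.
Inverting I_d = ε₀ A dE/dt gives dE/dt = 1.12×10^-3 / (8.85×10^-12 · 0.02556) = 4.95×10^9 V/(m·s).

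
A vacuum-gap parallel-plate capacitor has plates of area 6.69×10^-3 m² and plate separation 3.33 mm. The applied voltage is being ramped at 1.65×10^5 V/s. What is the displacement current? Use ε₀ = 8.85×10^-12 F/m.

The displacement current equals the charging current C dV/dt. With C = ε₀A/d = (8.85×10^-12)(6.69×10^-3)/(3.33×10^-3) = 1.778×10^-11 F, I_d = (1.778×10^-11)(1.65×10^5) = 2.93×10^-6 A.

2.93×10^-6 A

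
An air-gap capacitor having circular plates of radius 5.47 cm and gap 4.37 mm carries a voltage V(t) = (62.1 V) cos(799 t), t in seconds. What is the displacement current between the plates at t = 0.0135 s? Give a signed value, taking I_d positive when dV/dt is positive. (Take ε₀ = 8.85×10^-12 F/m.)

dE/dt = (V₀ω/d)·−sin(ωt) with ωt = 10.7865 rad: (62.1)(799)(0.9782)/(4.37×10^-3) = 1.111×10^7 V/(m·s).
I_d = ε₀ A dE/dt = (8.85×10^-12)(9.400×10^-3)(1.111×10^7) = 9.24×10^-7 A.

9.24×10^-7 A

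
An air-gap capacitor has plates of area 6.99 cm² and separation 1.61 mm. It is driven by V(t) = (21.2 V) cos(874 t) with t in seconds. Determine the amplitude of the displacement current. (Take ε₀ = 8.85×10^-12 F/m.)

The displacement current equals the conduction current C dV/dt, which peaks at C V₀ ω.
With C = ε₀A/d = (8.85×10^-12)(6.99×10^-4)/(1.61×10^-3) = 3.842×10^-12 F and ω = 874 rad/s, I_d,max = (3.842×10^-12)(21.2)(874) = 7.12×10^-8 A.

7.12×10^-8 A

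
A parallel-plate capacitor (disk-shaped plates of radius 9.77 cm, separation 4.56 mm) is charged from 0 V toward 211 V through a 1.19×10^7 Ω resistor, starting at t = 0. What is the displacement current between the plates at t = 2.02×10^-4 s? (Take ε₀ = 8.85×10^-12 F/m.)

C = ε₀A/d = (8.85×10^-12)(0.02999)/(4.56×10^-3) = 5.820×10^-11 F and τ = RC = 6.926×10^-4 s. I_d in the gap equals the RC charging current.
I_d(t) = (V₀/R) e^(−t/τ) = 1.773×10^-5 · e^(−0.2917) = 1.32×10^-5 A.

1.32×10^-5 A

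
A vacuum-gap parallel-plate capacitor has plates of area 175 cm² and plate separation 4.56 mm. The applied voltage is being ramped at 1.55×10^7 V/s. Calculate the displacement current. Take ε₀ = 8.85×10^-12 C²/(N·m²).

C = ε₀A/d = (8.85×10^-12)(0.0175)/(4.56×10^-3) = 3.396×10^-11 F.
I_d = C dV/dt = (3.396×10^-11)(1.55×10^7) = 5.26×10^-4 A.

5.26×10^-4 A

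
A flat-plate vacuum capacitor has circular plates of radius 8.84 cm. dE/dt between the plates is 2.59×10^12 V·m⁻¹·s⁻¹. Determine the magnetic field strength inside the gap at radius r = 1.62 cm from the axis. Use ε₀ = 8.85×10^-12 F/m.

2.33×10^-7 T

I_d = ε₀ dΦ_E/dt = ε₀ πR² (dE/dt) = (8.85×10^-12)(0.02455)(2.59×10^12) = 0.5627 A through the full plate area.
For r < R the Ampère–Maxwell law gives B(2πr) = μ₀ I_d (r²/R²), so B = μ₀ I_d r/(2πR²) = (4π×10^-7)(0.5627)(0.0162)/(2π·0.0884²) = 2.33×10^-7 T.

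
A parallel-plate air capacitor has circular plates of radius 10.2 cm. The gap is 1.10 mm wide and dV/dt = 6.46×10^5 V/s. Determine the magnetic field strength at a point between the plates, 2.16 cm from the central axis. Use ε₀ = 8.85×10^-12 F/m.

With E = V/d, dE/dt = 5.873×10^8 V/(m·s) and πR² = 0.03269 m², giving I_d = ε₀ πR² dE/dt = 1.699×10^-4 A.
∮B·dl = μ₀ I_d,enc with I_d,enc = I_d r²/R² = 7.619×10^-6 A; so B = μ₀ I_d,enc/(2πr) = 7.05×10^-11 T.

7.05×10^-11 T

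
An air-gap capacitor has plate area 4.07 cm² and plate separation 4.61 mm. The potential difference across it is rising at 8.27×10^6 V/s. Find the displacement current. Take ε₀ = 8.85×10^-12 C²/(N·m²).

E = V/d so dE/dt = (dV/dt)/d = 1.794×10^9 V/(m·s), and I_d = ε₀ A dE/dt = (8.85×10^-12)(4.07×10^-4)(1.794×10^9) = 6.46×10^-6 A.

6.46×10^-6 A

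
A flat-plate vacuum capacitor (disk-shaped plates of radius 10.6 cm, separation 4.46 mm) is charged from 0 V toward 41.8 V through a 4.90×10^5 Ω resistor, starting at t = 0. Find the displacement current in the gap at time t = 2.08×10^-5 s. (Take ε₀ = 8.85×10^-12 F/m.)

C = ε₀A/d = (8.85×10^-12)(0.03530)/(4.46×10^-3) = 7.005×10^-11 F, so τ = RC = 3.432×10^-5 s.
The conduction current is I(t) = (V₀/R) e^(−t/τ), and the displacement current between the plates equals it.
t/τ = 0.6061; I_d = (41.8/4.90×10^5) · e^(−0.6061) = (8.531×10^-5)(0.5455) = 4.65×10^-5 A.

4.65×10^-5 A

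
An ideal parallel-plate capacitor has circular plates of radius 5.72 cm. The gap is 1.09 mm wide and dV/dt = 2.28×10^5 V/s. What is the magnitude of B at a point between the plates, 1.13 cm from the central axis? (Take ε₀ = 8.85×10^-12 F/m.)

dE/dt = (dV/dt)/d = 2.092×10^8 V/(m·s); I_d = ε₀(πR²)(dE/dt) = (8.85×10^-12)(0.01028)(2.092×10^8) = 1.903×10^-5 A.
For r < R the Ampère–Maxwell law gives B(2πr) = μ₀ I_d (r²/R²), so B = μ₀ I_d r/(2πR²) = (4π×10^-7)(1.903×10^-5)(0.0113)/(2π·0.0572²) = 1.31×10^-11 T.

1.31×10^-11 T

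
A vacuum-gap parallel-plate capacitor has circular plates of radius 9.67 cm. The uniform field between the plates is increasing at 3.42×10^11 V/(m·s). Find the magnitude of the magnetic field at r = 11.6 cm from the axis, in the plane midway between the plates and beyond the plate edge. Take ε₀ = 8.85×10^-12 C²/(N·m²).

1.53×10^-7 T

Through the whole plate area (πR² = 0.02938 m²), I_d = ε₀ πR² dE/dt = 0.08892 A.
With r > R the enclosed displacement current is the full I_d; B = μ₀ I_d / (2πr) = 1.53×10^-7 T.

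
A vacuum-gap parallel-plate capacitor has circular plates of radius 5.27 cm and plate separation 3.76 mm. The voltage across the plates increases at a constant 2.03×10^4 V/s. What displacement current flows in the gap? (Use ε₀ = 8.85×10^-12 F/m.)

4.17×10^-7 A

C = ε₀A/d = (8.85×10^-12)(8.725×10^-3)/(3.76×10^-3) = 2.054×10^-11 F.
I_d = C dV/dt = (2.054×10^-11)(2.03×10^4) = 4.17×10^-7 A.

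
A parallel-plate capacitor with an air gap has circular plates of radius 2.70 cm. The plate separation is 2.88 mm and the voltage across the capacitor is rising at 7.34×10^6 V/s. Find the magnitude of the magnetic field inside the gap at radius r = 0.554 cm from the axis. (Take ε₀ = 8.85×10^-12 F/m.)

I_d = C dV/dt with C = ε₀πR²/d = 7.037×10^-12 F, so I_d = (7.037×10^-12)(7.34×10^6) = 5.165×10^-5 A.
An Ampèrian loop of radius r encloses a fraction (r/R)² of I_d. Then B·2πr = μ₀ I_d (r/R)², giving B = μ₀ I_d r/(2πR²) = 7.85×10^-11 T.

7.85×10^-11 T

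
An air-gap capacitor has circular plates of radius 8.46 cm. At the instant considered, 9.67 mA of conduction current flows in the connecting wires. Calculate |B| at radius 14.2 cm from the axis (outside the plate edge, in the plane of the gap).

1.36×10^-8 T

Between the plates the displacement current equals the wire current: I_d = 9.67 mA = 9.67×10^-3 A.
For r ≥ R the full I_d is enclosed: B = μ₀ I_d/(2πr) = (4π×10^-7)(9.67×10^-3)/(2π·0.142) = 1.36×10^-8 T.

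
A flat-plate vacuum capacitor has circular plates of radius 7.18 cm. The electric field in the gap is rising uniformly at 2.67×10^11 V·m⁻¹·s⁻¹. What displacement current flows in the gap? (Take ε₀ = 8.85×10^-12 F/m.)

0.0383 A

I_d = ε₀ A (dE/dt) = (8.85×10^-12)(0.01620 m²)(2.67×10^11) = 0.0383 A.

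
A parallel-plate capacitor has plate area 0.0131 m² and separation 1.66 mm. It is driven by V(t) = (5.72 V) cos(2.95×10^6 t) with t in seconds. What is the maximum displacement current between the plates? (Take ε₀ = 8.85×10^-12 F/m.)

(dE/dt)_max = V₀ω/d = 1.017×10^10 V/(m·s); ω = 2.95×10^6 rad/s.
I_d,max = ε₀ A (dE/dt)_max = (8.85×10^-12)(0.0131)(1.017×10^10) = 1.18×10^-3 A.

1.18×10^-3 A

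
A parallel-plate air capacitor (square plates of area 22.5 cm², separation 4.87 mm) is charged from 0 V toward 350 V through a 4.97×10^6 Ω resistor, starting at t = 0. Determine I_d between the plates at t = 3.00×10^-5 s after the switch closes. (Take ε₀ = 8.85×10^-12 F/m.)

C = ε₀A/d = (8.85×10^-12)(2.25×10^-3)/(4.87×10^-3) = 4.089×10^-12 F, so τ = RC = 2.032×10^-5 s.
The conduction current is I(t) = (V₀/R) e^(−t/τ), and the displacement current between the plates equals it.
t/τ = 1.476; I_d = (350/4.97×10^6) · e^(−1.476) = (7.042×10^-5)(0.2286) = 1.61×10^-5 A.

1.61×10^-5 A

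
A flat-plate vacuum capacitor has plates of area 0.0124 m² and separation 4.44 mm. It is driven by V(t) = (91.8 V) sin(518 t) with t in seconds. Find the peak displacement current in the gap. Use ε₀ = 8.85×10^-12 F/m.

1.18×10^-6 A

The displacement current equals the conduction current C dV/dt, which peaks at C V₀ ω.
With C = ε₀A/d = (8.85×10^-12)(0.0124)/(4.44×10^-3) = 2.472×10^-11 F and ω = 518 rad/s, I_d,max = (2.472×10^-11)(91.8)(518) = 1.18×10^-6 A.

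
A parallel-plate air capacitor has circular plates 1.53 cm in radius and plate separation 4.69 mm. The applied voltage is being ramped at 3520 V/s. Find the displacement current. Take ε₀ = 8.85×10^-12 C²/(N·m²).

The field between the plates is E = V/d, so dE/dt = (3520)/(4.69×10^-3 m) = 7.505×10^5 V/(m·s).
I_d = ε₀ A (dE/dt) = (8.85×10^-12)(7.354×10^-4)(7.505×10^5) = 4.88×10^-9 A.

4.88×10^-9 A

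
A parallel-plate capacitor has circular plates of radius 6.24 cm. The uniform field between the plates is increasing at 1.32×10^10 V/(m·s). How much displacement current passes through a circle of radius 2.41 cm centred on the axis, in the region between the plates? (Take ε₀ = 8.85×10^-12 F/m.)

Total displacement current: I_d = ε₀(πR²)(dE/dt) = (8.85×10^-12)(0.01223)(1.32×10^10) = 1.429×10^-3 A.
Through an area πr² the displacement current is I_d·(πr²/πR²) = I_d (r/R)² = 2.13×10^-4 A.

2.13×10^-4 A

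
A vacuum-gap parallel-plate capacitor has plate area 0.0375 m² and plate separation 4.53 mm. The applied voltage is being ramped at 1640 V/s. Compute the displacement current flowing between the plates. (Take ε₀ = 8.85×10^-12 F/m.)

1.20×10^-7 A

C = ε₀A/d = (8.85×10^-12)(0.0375)/(4.53×10^-3) = 7.326×10^-11 F.
I_d = C dV/dt = (7.326×10^-11)(1640) = 1.20×10^-7 A.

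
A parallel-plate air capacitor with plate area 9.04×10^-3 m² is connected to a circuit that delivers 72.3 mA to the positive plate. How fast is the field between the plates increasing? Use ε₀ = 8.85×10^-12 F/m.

By continuity, I_d in the gap equals the 72.3 mA flowing in the wire.
Inverting I_d = ε₀ A dE/dt gives dE/dt = 0.0723 / (8.85×10^-12 · 9.04×10^-3) = 9.04×10^11 V/(m·s).

9.04×10^11 V/(m·s)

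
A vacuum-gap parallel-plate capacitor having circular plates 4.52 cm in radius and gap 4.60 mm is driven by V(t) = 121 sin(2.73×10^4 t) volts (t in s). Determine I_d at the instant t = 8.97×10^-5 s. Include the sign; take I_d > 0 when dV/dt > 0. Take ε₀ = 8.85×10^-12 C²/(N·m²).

-3.14×10^-5 A

dE/dt = (V₀ω/d)·cos(ωt) with ωt = 2.44881 rad: (121)(2.73×10^4)(-0.7695)/(4.60×10^-3) = -5.526×10^8 V/(m·s).
I_d = ε₀ A dE/dt = (8.85×10^-12)(6.418×10^-3)(-5.526×10^8) = -3.14×10^-5 A.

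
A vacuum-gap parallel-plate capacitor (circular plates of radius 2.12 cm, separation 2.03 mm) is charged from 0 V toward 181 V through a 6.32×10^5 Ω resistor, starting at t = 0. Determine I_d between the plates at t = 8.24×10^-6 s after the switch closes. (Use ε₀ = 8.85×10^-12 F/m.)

C = ε₀A/d = (8.85×10^-12)(1.412×10^-3)/(2.03×10^-3) = 6.156×10^-12 F and τ = RC = 3.891×10^-6 s. I_d in the gap equals the RC charging current.
I_d(t) = (V₀/R) e^(−t/τ) = 2.864×10^-4 · e^(−2.118) = 3.44×10^-5 A.

3.44×10^-5 A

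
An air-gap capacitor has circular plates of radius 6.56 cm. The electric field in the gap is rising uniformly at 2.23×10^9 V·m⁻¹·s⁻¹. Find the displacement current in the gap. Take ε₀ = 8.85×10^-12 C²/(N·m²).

2.67×10^-4 A

The displacement current is ε₀ times dΦ_E/dt = ε₀ A dE/dt = (8.85×10^-12)(0.01352)(2.23×10^9) = 2.67×10^-4 A.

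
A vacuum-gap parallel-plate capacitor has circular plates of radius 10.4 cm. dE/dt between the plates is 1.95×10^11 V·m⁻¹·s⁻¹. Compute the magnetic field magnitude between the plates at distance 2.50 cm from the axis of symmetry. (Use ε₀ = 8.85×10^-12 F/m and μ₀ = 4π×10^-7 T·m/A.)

I_d = ε₀ dΦ_E/dt = ε₀ πR² (dE/dt) = (8.85×10^-12)(0.03398)(1.95×10^11) = 0.05864 A through the full plate area.
For r < R the Ampère–Maxwell law gives B(2πr) = μ₀ I_d (r²/R²), so B = μ₀ I_d r/(2πR²) = (4π×10^-7)(0.05864)(0.0250)/(2π·0.104²) = 2.71×10^-8 T.

2.71×10^-8 T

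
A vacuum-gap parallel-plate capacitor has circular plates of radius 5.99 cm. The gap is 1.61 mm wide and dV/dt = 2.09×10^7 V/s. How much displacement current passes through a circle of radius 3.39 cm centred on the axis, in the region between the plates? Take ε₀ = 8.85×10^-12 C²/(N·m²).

dE/dt = (dV/dt)/d = 1.298×10^10 V/(m·s); I_d = ε₀(πR²)(dE/dt) = (8.85×10^-12)(0.01127)(1.298×10^10) = 1.295×10^-3 A.
Since J_d is uniform, the enclosed fraction is (r/R)² = 0.3203, giving I_d,enc = 4.15×10^-4 A.

4.15×10^-4 A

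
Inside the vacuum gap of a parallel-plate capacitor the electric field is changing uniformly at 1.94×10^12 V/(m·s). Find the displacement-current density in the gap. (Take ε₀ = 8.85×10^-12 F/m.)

17.2 A/m²

J_d = ε₀ ∂E/∂t, so J_d = 17.2 A/m².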